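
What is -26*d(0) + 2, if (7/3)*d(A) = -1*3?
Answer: 248/7 ≈ 35.429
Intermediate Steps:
d(A) = -9/7 (d(A) = 3*(-1*3)/7 = (3/7)*(-3) = -9/7)
-26*d(0) + 2 = -26*(-9/7) + 2 = 234/7 + 2 = 248/7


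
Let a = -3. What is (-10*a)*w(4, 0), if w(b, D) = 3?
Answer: 90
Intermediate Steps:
(-10*a)*w(4, 0) = -10*(-3)*3 = 30*3 = 90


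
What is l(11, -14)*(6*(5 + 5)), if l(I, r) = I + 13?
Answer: 1440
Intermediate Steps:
l(I, r) = 13 + I
l(11, -14)*(6*(5 + 5)) = (13 + 11)*(6*(5 + 5)) = 24*(6*10) = 24*60 = 1440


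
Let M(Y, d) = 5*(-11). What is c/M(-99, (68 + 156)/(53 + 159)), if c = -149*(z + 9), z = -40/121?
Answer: 156301/6655 ≈ 23.486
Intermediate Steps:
z = -40/121 (z = -40*1/121 = -40/121 ≈ -0.33058)
c = -156301/121 (c = -149*(-40/121 + 9) = -149*1049/121 = -156301/121 ≈ -1291.7)
M(Y, d) = -55
c/M(-99, (68 + 156)/(53 + 159)) = -156301/121/(-55) = -156301/121*(-1/55) = 156301/6655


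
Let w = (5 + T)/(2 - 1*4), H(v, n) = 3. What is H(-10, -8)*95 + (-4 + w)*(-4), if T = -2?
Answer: 307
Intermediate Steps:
w = -3/2 (w = (5 - 2)/(2 - 1*4) = 3/(2 - 4) = 3/(-2) = 3*(-½) = -3/2 ≈ -1.5000)
H(-10, -8)*95 + (-4 + w)*(-4) = 3*95 + (-4 - 3/2)*(-4) = 285 - 11/2*(-4) = 285 + 22 = 307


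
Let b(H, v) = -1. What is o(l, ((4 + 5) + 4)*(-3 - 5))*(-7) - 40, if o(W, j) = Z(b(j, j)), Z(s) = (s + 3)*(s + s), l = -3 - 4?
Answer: -12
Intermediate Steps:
l = -7
Z(s) = 2*s*(3 + s) (Z(s) = (3 + s)*(2*s) = 2*s*(3 + s))
o(W, j) = -4 (o(W, j) = 2*(-1)*(3 - 1) = 2*(-1)*2 = -4)
o(l, ((4 + 5) + 4)*(-3 - 5))*(-7) - 40 = -4*(-7) - 40 = 28 - 40 = -12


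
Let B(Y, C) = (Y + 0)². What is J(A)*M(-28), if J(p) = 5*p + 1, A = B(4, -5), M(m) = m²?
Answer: 63504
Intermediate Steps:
B(Y, C) = Y²
A = 16 (A = 4² = 16)
J(p) = 1 + 5*p
J(A)*M(-28) = (1 + 5*16)*(-28)² = (1 + 80)*784 = 81*784 = 63504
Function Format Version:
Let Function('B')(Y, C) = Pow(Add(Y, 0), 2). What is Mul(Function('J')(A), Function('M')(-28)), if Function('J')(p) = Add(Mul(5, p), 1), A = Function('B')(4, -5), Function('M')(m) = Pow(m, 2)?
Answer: 63504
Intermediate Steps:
Function('B')(Y, C) = Pow(Y, 2)
A = 16 (A = Pow(4, 2) = 16)
Function('J')(p) = Add(1, Mul(5, p))
Mul(Function('J')(A), Function('M')(-28)) = Mul(Add(1, Mul(5, 16)), Pow(-28, 2)) = Mul(Add(1, 80), 784) = Mul(81, 784) = 63504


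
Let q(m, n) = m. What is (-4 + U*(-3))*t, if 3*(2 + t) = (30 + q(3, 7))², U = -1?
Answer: -361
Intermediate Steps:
t = 361 (t = -2 + (30 + 3)²/3 = -2 + (⅓)*33² = -2 + (⅓)*1089 = -2 + 363 = 361)
(-4 + U*(-3))*t = (-4 - 1*(-3))*361 = (-4 + 3)*361 = -1*361 = -361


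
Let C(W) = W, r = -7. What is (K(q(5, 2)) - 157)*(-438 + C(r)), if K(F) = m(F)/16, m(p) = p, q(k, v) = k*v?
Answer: 556695/8 ≈ 69587.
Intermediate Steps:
K(F) = F/16
(K(q(5, 2)) - 157)*(-438 + C(r)) = ((5*2)/16 - 157)*(-438 - 7) = ((1/16)*10 - 157)*(-445) = (5/8 - 157)*(-445) = -1251/8*(-445) = 556695/8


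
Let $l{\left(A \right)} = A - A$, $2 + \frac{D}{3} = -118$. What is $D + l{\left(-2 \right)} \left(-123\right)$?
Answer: $-360$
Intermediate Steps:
$D = -360$ ($D = -6 + 3 \left(-118\right) = -6 - 354 = -360$)
$l{\left(A \right)} = 0$
$D + l{\left(-2 \right)} \left(-123\right) = -360 + 0 \left(-123\right) = -360 + 0 = -360$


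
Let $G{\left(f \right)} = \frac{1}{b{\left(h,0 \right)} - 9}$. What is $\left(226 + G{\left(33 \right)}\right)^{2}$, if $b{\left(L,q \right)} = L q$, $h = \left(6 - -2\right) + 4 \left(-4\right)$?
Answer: $\frac{4133089}{81} \approx 51026.0$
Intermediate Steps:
$h = -8$ ($h = \left(6 + 2\right) - 16 = 8 - 16 = -8$)
$G{\left(f \right)} = - \frac{1}{9}$ ($G{\left(f \right)} = \frac{1}{\left(-8\right) 0 - 9} = \frac{1}{0 - 9} = \frac{1}{-9} = - \frac{1}{9}$)
$\left(226 + G{\left(33 \right)}\right)^{2} = \left(226 - \frac{1}{9}\right)^{2} = \left(\frac{2033}{9}\right)^{2} = \frac{4133089}{81}$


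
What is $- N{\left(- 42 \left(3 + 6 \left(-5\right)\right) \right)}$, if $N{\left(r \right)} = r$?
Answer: $-1134$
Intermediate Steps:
$- N{\left(- 42 \left(3 + 6 \left(-5\right)\right) \right)} = - \left(-42\right) \left(3 + 6 \left(-5\right)\right) = - \left(-42\right) \left(3 - 30\right) = - \left(-42\right) \left(-27\right) = \left(-1\right) 1134 = -1134$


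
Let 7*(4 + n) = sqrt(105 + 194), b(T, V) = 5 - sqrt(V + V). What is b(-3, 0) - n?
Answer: 9 - sqrt(299)/7 ≈ 6.5298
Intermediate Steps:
b(T, V) = 5 - sqrt(2)*sqrt(V) (b(T, V) = 5 - sqrt(2*V) = 5 - sqrt(2)*sqrt(V))
n = -4 + sqrt(299)/7 (n = -4 + sqrt(105 + 194)/7 = -4 + sqrt(299)/7 ≈ -1.5298)
b(-3, 0) - n = (5 - sqrt(2)*sqrt(0)) - (-4 + sqrt(299)/7) = (5 - 1*sqrt(2)*0) + (4 - sqrt(299)/7) = (5 + 0) + (4 - sqrt(299)/7) = 5 + (4 - sqrt(299)/7) = 9 - sqrt(299)/7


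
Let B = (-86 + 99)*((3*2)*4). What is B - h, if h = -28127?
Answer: 28439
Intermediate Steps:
B = 312 (B = 13*(6*4) = 13*24 = 312)
B - h = 312 - 1*(-28127) = 312 + 28127 = 28439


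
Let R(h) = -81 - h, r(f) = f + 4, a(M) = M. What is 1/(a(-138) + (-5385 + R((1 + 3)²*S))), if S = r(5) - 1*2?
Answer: -1/5716 ≈ -0.00017495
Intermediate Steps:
r(f) = 4 + f
S = 7 (S = (4 + 5) - 1*2 = 9 - 2 = 7)
1/(a(-138) + (-5385 + R((1 + 3)²*S))) = 1/(-138 + (-5385 + (-81 - (1 + 3)²*7))) = 1/(-138 + (-5385 + (-81 - 4²*7))) = 1/(-138 + (-5385 + (-81 - 16*7))) = 1/(-138 + (-5385 + (-81 - 1*112))) = 1/(-138 + (-5385 + (-81 - 112))) = 1/(-138 + (-5385 - 193)) = 1/(-138 - 5578) = 1/(-5716) = -1/5716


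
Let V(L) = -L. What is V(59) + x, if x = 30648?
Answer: 30589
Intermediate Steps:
V(59) + x = -1*59 + 30648 = -59 + 30648 = 30589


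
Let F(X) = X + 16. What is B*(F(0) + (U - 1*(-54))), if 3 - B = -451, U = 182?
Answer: 114408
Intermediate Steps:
F(X) = 16 + X
B = 454 (B = 3 - 1*(-451) = 3 + 451 = 454)
B*(F(0) + (U - 1*(-54))) = 454*((16 + 0) + (182 - 1*(-54))) = 454*(16 + (182 + 54)) = 454*(16 + 236) = 454*252 = 114408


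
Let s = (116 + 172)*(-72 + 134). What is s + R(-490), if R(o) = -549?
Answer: 17307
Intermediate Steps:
s = 17856 (s = 288*62 = 17856)
s + R(-490) = 17856 - 549 = 17307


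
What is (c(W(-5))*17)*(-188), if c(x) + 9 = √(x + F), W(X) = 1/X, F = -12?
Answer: 28764 - 3196*I*√305/5 ≈ 28764.0 - 11163.0*I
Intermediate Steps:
c(x) = -9 + √(-12 + x) (c(x) = -9 + √(x - 12) = -9 + √(-12 + x))
(c(W(-5))*17)*(-188) = ((-9 + √(-12 + 1/(-5)))*17)*(-188) = ((-9 + √(-12 - ⅕))*17)*(-188) = ((-9 + √(-61/5))*17)*(-188) = ((-9 + I*√305/5)*17)*(-188) = (-153 + 17*I*√305/5)*(-188) = 28764 - 3196*I*√305/5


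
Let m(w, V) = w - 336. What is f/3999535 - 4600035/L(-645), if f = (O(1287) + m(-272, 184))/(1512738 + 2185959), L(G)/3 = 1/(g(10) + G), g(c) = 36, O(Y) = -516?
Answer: 13813872102033643382851/14793068105895 ≈ 9.3381e+8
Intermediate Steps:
m(w, V) = -336 + w
L(G) = 3/(36 + G)
f = -1124/3698697 (f = (-516 + (-336 - 272))/(1512738 + 2185959) = (-516 - 608)/3698697 = -1124*1/3698697 = -1124/3698697 ≈ -0.00030389)
f/3999535 - 4600035/L(-645) = -1124/3698697/3999535 - 4600035/(3/(36 - 645)) = -1124/3698697*1/3999535 - 4600035/(3/(-609)) = -1124/14793068105895 - 4600035/(3*(-1/609)) = -1124/14793068105895 - 4600035/(-1/203) = -1124/14793068105895 - 4600035*(-203) = -1124/14793068105895 + 933807105 = 13813872102033643382851/14793068105895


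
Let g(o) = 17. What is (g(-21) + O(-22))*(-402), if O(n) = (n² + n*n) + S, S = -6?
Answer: -393558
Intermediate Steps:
O(n) = -6 + 2*n² (O(n) = (n² + n*n) - 6 = (n² + n²) - 6 = 2*n² - 6 = -6 + 2*n²)
(g(-21) + O(-22))*(-402) = (17 + (-6 + 2*(-22)²))*(-402) = (17 + (-6 + 2*484))*(-402) = (17 + (-6 + 968))*(-402) = (17 + 962)*(-402) = 979*(-402) = -393558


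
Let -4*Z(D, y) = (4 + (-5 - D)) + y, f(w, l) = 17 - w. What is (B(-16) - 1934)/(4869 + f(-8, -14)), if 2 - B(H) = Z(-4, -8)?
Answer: -7733/19576 ≈ -0.39502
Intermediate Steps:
Z(D, y) = ¼ - y/4 + D/4 (Z(D, y) = -((4 + (-5 - D)) + y)/4 = -((-1 - D) + y)/4 = -(-1 + y - D)/4 = ¼ - y/4 + D/4)
B(H) = ¾ (B(H) = 2 - (¼ - ¼*(-8) + (¼)*(-4)) = 2 - (¼ + 2 - 1) = 2 - 1*5/4 = 2 - 5/4 = ¾)
(B(-16) - 1934)/(4869 + f(-8, -14)) = (¾ - 1934)/(4869 + (17 - 1*(-8))) = -7733/(4*(4869 + (17 + 8))) = -7733/(4*(4869 + 25)) = -7733/4/4894 = -7733/4*1/4894 = -7733/19576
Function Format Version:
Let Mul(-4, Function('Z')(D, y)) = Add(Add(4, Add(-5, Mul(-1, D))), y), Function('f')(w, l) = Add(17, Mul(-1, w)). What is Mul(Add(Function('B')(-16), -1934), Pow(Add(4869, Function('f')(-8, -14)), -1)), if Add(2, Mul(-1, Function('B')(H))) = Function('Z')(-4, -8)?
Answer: Rational(-7733, 19576) ≈ -0.39502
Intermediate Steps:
Function('Z')(D, y) = Add(Rational(1, 4), Mul(Rational(-1, 4), y), Mul(Rational(1, 4), D)) (Function('Z')(D, y) = Mul(Rational(-1, 4), Add(Add(4, Add(-5, Mul(-1, D))), y)) = Mul(Rational(-1, 4), Add(Add(-1, Mul(-1, D)), y)) = Mul(Rational(-1, 4), Add(-1, y, Mul(-1, D))) = Add(Rational(1, 4), Mul(Rational(-1, 4), y), Mul(Rational(1, 4), D)))
Function('B')(H) = Rational(3, 4) (Function('B')(H) = Add(2, Mul(-1, Add(Rational(1, 4), Mul(Rational(-1, 4), -8), Mul(Rational(1, 4), -4)))) = Add(2, Mul(-1, Add(Rational(1, 4), 2, -1))) = Add(2, Mul(-1, Rational(5, 4))) = Add(2, Rational(-5, 4)) = Rational(3, 4))
Mul(Add(Function('B')(-16), -1934), Pow(Add(4869, Function('f')(-8, -14)), -1)) = Mul(Add(Rational(3, 4), -1934), Pow(Add(4869, Add(17, Mul(-1, -8))), -1)) = Mul(Rational(-7733, 4), Pow(Add(4869, Add(17, 8)), -1)) = Mul(Rational(-7733, 4), Pow(Add(4869, 25), -1)) = Mul(Rational(-7733, 4), Pow(4894, -1)) = Mul(Rational(-7733, 4), Rational(1, 4894)) = Rational(-7733, 19576)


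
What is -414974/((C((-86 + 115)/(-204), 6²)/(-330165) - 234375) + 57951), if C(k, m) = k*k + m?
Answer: 5701803611787360/2424091632314377 ≈ 2.3521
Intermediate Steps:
C(k, m) = m + k² (C(k, m) = k² + m = m + k²)
-414974/((C((-86 + 115)/(-204), 6²)/(-330165) - 234375) + 57951) = -414974/(((6² + ((-86 + 115)/(-204))²)/(-330165) - 234375) + 57951) = -414974/(((36 + (29*(-1/204))²)*(-1/330165) - 234375) + 57951) = -414974/(((36 + (-29/204)²)*(-1/330165) - 234375) + 57951) = -414974/(((36 + 841/41616)*(-1/330165) - 234375) + 57951) = -414974/(((1499017/41616)*(-1/330165) - 234375) + 57951) = -414974/((-1499017/13740146640 - 234375) + 57951) = -414974/(-3220346870249017/13740146640 + 57951) = -414974/(-2424091632314377/13740146640) = -414974*(-13740146640/2424091632314377) = 5701803611787360/2424091632314377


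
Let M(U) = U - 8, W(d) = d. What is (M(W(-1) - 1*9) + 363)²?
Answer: 119025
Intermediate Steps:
M(U) = -8 + U
(M(W(-1) - 1*9) + 363)² = ((-8 + (-1 - 1*9)) + 363)² = ((-8 + (-1 - 9)) + 363)² = ((-8 - 10) + 363)² = (-18 + 363)² = 345² = 119025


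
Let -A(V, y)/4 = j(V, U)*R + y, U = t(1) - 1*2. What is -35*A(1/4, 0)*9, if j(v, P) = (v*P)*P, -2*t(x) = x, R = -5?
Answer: -39375/4 ≈ -9843.8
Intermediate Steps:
t(x) = -x/2
U = -5/2 (U = -½*1 - 1*2 = -½ - 2 = -5/2 ≈ -2.5000)
j(v, P) = v*P² (j(v, P) = (P*v)*P = v*P²)
A(V, y) = -4*y + 125*V (A(V, y) = -4*((V*(-5/2)²)*(-5) + y) = -4*((V*(25/4))*(-5) + y) = -4*((25*V/4)*(-5) + y) = -4*(-125*V/4 + y) = -4*(y - 125*V/4) = -4*y + 125*V)
-35*A(1/4, 0)*9 = -35*(-4*0 + 125/4)*9 = -35*(0 + 125*(¼))*9 = -35*(0 + 125/4)*9 = -35*125/4*9 = -4375/4*9 = -39375/4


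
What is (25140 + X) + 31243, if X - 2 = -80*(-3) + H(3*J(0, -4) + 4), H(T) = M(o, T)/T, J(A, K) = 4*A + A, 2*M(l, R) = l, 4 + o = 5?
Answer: 453001/8 ≈ 56625.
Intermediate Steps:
o = 1 (o = -4 + 5 = 1)
M(l, R) = l/2
J(A, K) = 5*A
H(T) = 1/(2*T) (H(T) = ((½)*1)/T = 1/(2*T))
X = 1937/8 (X = 2 + (-80*(-3) + 1/(2*(3*(5*0) + 4))) = 2 + (240 + 1/(2*(3*0 + 4))) = 2 + (240 + 1/(2*(0 + 4))) = 2 + (240 + (½)/4) = 2 + (240 + (½)*(¼)) = 2 + (240 + ⅛) = 2 + 1921/8 = 1937/8 ≈ 242.13)
(25140 + X) + 31243 = (25140 + 1937/8) + 31243 = 203057/8 + 31243 = 453001/8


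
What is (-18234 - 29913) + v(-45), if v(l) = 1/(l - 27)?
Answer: -3466585/72 ≈ -48147.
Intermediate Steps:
v(l) = 1/(-27 + l)
(-18234 - 29913) + v(-45) = (-18234 - 29913) + 1/(-27 - 45) = -48147 + 1/(-72) = -48147 - 1/72 = -3466585/72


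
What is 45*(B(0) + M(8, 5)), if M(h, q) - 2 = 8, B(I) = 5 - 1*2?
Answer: 585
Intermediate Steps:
B(I) = 3 (B(I) = 5 - 2 = 3)
M(h, q) = 10 (M(h, q) = 2 + 8 = 10)
45*(B(0) + M(8, 5)) = 45*(3 + 10) = 45*13 = 585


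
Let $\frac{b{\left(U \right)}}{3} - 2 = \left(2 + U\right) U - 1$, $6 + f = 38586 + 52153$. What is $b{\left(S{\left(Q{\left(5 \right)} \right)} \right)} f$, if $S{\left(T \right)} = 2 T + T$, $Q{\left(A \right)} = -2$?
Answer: $6804975$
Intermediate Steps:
$S{\left(T \right)} = 3 T$
$f = 90733$ ($f = -6 + \left(38586 + 52153\right) = -6 + 90739 = 90733$)
$b{\left(U \right)} = 3 + 3 U \left(2 + U\right)$ ($b{\left(U \right)} = 6 + 3 \left(\left(2 + U\right) U - 1\right) = 6 + 3 \left(U \left(2 + U\right) - 1\right) = 6 + 3 \left(-1 + U \left(2 + U\right)\right) = 6 + \left(-3 + 3 U \left(2 + U\right)\right) = 3 + 3 U \left(2 + U\right)$)
$b{\left(S{\left(Q{\left(5 \right)} \right)} \right)} f = \left(3 + 3 \left(3 \left(-2\right)\right)^{2} + 6 \cdot 3 \left(-2\right)\right) 90733 = \left(3 + 3 \left(-6\right)^{2} + 6 \left(-6\right)\right) 90733 = \left(3 + 3 \cdot 36 - 36\right) 90733 = \left(3 + 108 - 36\right) 90733 = 75 \cdot 90733 = 6804975$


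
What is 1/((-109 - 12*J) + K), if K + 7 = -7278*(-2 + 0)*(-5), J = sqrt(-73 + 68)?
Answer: I/(4*(-18224*I + 3*sqrt(5))) ≈ -1.3718e-5 + 5.0496e-9*I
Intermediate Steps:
J = I*sqrt(5) (J = sqrt(-5) = I*sqrt(5) ≈ 2.2361*I)
K = -72787 (K = -7 - 7278*(-2 + 0)*(-5) = -7 - (-14556)*(-5) = -7 - 7278*10 = -7 - 72780 = -72787)
1/((-109 - 12*J) + K) = 1/((-109 - 12*I*sqrt(5)) - 72787) = 1/(-72896 - 12*I*sqrt(5))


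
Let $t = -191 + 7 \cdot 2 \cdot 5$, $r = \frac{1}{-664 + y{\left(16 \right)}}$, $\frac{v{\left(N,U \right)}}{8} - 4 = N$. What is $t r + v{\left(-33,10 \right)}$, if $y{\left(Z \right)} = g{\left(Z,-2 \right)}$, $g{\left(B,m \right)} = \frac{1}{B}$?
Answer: $- \frac{2462600}{10623} \approx -231.82$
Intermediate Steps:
$v{\left(N,U \right)} = 32 + 8 N$
$y{\left(Z \right)} = \frac{1}{Z}$
$r = - \frac{16}{10623}$ ($r = \frac{1}{-664 + \frac{1}{16}} = \frac{1}{- \frac{10623}{16}} = - \frac{16}{10623} \approx -0.0015062$)
$t = -121$ ($t = -191 + 14 \cdot 5 = -191 + 70 = -121$)
$t r + v{\left(-33,10 \right)} = \left(-121\right) \left(- \frac{16}{10623}\right) + \left(32 + 8 \left(-33\right)\right) = \frac{1936}{10623} + \left(32 - 264\right) = \frac{1936}{10623} - 232 = - \frac{2462600}{10623}$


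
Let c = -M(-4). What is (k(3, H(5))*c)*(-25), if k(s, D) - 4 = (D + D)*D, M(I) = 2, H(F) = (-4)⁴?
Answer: 6553800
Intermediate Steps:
H(F) = 256
k(s, D) = 4 + 2*D² (k(s, D) = 4 + (D + D)*D = 4 + (2*D)*D = 4 + 2*D²)
c = -2 (c = -1*2 = -2)
(k(3, H(5))*c)*(-25) = ((4 + 2*256²)*(-2))*(-25) = ((4 + 2*65536)*(-2))*(-25) = ((4 + 131072)*(-2))*(-25) = (131076*(-2))*(-25) = -262152*(-25) = 6553800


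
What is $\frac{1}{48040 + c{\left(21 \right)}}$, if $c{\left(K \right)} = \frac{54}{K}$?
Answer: $\frac{7}{336298} \approx 2.0815 \cdot 10^{-5}$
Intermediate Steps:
$\frac{1}{48040 + c{\left(21 \right)}} = \frac{1}{48040 + \frac{54}{21}} = \frac{1}{48040 + 54 \cdot \frac{1}{21}} = \frac{1}{48040 + \frac{18}{7}} = \frac{1}{\frac{336298}{7}} = \frac{7}{336298}$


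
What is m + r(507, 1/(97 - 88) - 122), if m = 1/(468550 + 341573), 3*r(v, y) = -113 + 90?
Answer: -2070314/270041 ≈ -7.6667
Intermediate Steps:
r(v, y) = -23/3 (r(v, y) = (-113 + 90)/3 = (⅓)*(-23) = -23/3)
m = 1/810123 ≈ 1.2344e-6
m + r(507, 1/(97 - 88) - 122) = 1/810123 - 23/3 = -2070314/270041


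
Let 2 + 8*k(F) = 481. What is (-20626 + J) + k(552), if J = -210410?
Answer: -1847809/8 ≈ -2.3098e+5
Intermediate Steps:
k(F) = 479/8 (k(F) = -¼ + (⅛)*481 = -¼ + 481/8 = 479/8)
(-20626 + J) + k(552) = (-20626 - 210410) + 479/8 = -231036 + 479/8 = -1847809/8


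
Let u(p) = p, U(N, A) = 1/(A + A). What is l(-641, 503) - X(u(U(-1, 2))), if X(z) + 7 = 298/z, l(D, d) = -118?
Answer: -1303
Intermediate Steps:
U(N, A) = 1/(2*A)
X(z) = -7 + 298/z
l(-641, 503) - X(u(U(-1, 2))) = -118 - (-7 + 298/(((½)/2))) = -118 - (-7 + 298/(((½)*(½)))) = -118 - (-7 + 298/(¼)) = -118 - (-7 + 298*4) = -118 - (-7 + 1192) = -118 - 1*1185 = -118 - 1185 = -1303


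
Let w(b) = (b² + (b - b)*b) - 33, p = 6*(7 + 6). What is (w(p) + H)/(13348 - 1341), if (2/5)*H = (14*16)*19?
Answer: 16691/12007 ≈ 1.3901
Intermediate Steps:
p = 78 (p = 6*13 = 78)
w(b) = -33 + b² (w(b) = (b² + 0*b) - 33 = (b² + 0) - 33 = b² - 33 = -33 + b²)
H = 10640 (H = 5*((14*16)*19)/2 = 5*(224*19)/2 = (5/2)*4256 = 10640)
(w(p) + H)/(13348 - 1341) = ((-33 + 78²) + 10640)/(13348 - 1341) = ((-33 + 6084) + 10640)/12007 = (6051 + 10640)*(1/12007) = 16691*(1/12007) = 16691/12007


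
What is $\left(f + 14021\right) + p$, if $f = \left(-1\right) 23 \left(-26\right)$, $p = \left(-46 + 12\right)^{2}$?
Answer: $15775$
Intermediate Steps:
$p = 1156$ ($p = \left(-34\right)^{2} = 1156$)
$f = 598$ ($f = \left(-23\right) \left(-26\right) = 598$)
$\left(f + 14021\right) + p = \left(598 + 14021\right) + 1156 = 14619 + 1156 = 15775$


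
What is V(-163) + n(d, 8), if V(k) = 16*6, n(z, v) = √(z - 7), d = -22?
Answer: 96 + I*√29 ≈ 96.0 + 5.3852*I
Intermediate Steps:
n(z, v) = √(-7 + z)
V(k) = 96
V(-163) + n(d, 8) = 96 + √(-7 - 22) = 96 + √(-29) = 96 + I*√29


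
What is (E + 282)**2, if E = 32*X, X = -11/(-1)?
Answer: 401956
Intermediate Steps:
X = 11 (X = -11*(-1) = 11)
E = 352 (E = 32*11 = 352)
(E + 282)**2 = (352 + 282)**2 = 634**2 = 401956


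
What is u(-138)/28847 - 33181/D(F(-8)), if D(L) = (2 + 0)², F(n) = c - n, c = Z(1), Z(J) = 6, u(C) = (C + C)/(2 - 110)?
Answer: -8614550671/1038492 ≈ -8295.3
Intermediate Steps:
u(C) = -C/54 (u(C) = (2*C)/(-108) = (2*C)*(-1/108) = -C/54)
c = 6
F(n) = 6 - n
D(L) = 4 (D(L) = 2² = 4)
u(-138)/28847 - 33181/D(F(-8)) = -1/54*(-138)/28847 - 33181/4 = (23/9)*(1/28847) - 33181*¼ = 23/259623 - 33181/4 = -8614550671/1038492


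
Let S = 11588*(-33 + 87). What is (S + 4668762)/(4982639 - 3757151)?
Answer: 882419/204248 ≈ 4.3203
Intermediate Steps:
S = 625752 (S = 11588*54 = 625752)
(S + 4668762)/(4982639 - 3757151) = (625752 + 4668762)/(4982639 - 3757151) = 5294514/1225488 = 5294514*(1/1225488) = 882419/204248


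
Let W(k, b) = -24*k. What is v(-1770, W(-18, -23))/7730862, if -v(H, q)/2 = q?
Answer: -144/1288477 ≈ -0.00011176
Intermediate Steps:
v(H, q) = -2*q
v(-1770, W(-18, -23))/7730862 = -(-48)*(-18)/7730862 = -2*432*(1/7730862) = -864*1/7730862 = -144/1288477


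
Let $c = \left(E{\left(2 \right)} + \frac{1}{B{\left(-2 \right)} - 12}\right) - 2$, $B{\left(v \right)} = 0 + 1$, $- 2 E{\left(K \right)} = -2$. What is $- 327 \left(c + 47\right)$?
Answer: $- \frac{165135}{11} \approx -15012.0$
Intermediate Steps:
$E{\left(K \right)} = 1$ ($E{\left(K \right)} = \left(- \frac{1}{2}\right) \left(-2\right) = 1$)
$B{\left(v \right)} = 1$
$c = - \frac{12}{11}$ ($c = \left(1 + \frac{1}{1 - 12}\right) - 2 = \left(1 + \frac{1}{-11}\right) - 2 = \left(1 - \frac{1}{11}\right) - 2 = \frac{10}{11} - 2 = - \frac{12}{11} \approx -1.0909$)
$- 327 \left(c + 47\right) = - 327 \left(- \frac{12}{11} + 47\right) = \left(-327\right) \frac{505}{11} = - \frac{165135}{11}$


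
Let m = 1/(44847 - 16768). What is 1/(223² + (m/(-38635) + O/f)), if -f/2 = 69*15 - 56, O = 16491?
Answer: 2124101379070/105611547512537057 ≈ 2.0112e-5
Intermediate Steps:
m = 1/28079 ≈ 3.5614e-5
f = -1958 (f = -2*(69*15 - 56) = -2*(1035 - 56) = -2*979 = -1958)
1/(223² + (m/(-38635) + O/f)) = 1/(223² + ((1/28079)/(-38635) + 16491/(-1958))) = 1/(49729 + ((1/28079)*(-1/38635) + 16491*(-1/1958))) = 1/(49729 + (-1/1084832165 - 16491/1958)) = 1/(49729 - 17889967234973/2124101379070) = 1/(105611547512537057/2124101379070) = 2124101379070/105611547512537057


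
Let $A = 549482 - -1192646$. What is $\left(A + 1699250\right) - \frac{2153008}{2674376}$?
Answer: $\frac{1150442072140}{334297} \approx 3.4414 \cdot 10^{6}$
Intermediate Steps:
$A = 1742128$ ($A = 549482 + 1192646 = 1742128$)
$\left(A + 1699250\right) - \frac{2153008}{2674376} = \left(1742128 + 1699250\right) - \frac{2153008}{2674376} = 3441378 - \frac{269126}{334297} = \frac{1150442072140}{334297}$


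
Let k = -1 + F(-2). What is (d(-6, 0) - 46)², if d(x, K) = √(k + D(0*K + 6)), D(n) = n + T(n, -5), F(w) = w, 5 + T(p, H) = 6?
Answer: 1936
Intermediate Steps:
T(p, H) = 1 (T(p, H) = -5 + 6 = 1)
k = -3 (k = -1 - 2 = -3)
D(n) = 1 + n (D(n) = n + 1 = 1 + n)
d(x, K) = 2 (d(x, K) = √(-3 + (1 + (0*K + 6))) = √(-3 + (1 + (0 + 6))) = √(-3 + (1 + 6)) = √(-3 + 7) = √4 = 2)
(d(-6, 0) - 46)² = (2 - 46)² = (-44)² = 1936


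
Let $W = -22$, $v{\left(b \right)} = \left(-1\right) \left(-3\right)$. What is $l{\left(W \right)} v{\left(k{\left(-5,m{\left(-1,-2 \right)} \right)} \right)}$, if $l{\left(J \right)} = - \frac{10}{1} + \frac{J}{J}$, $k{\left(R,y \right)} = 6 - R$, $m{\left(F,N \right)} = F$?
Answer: $-27$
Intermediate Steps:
$v{\left(b \right)} = 3$
$l{\left(J \right)} = -9$ ($l{\left(J \right)} = \left(-10\right) 1 + 1 = -10 + 1 = -9$)
$l{\left(W \right)} v{\left(k{\left(-5,m{\left(-1,-2 \right)} \right)} \right)} = \left(-9\right) 3 = -27$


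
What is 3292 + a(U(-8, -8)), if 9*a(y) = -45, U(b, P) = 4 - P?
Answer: 3287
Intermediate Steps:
a(y) = -5 (a(y) = (1/9)*(-45) = -5)
3292 + a(U(-8, -8)) = 3292 - 5 = 3287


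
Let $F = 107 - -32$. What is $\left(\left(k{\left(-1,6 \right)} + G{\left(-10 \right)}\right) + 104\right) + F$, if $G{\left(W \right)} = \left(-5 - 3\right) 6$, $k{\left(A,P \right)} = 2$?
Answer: $197$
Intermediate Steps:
$G{\left(W \right)} = -48$ ($G{\left(W \right)} = \left(-8\right) 6 = -48$)
$F = 139$ ($F = 107 + 32 = 139$)
$\left(\left(k{\left(-1,6 \right)} + G{\left(-10 \right)}\right) + 104\right) + F = \left(\left(2 - 48\right) + 104\right) + 139 = \left(-46 + 104\right) + 139 = 58 + 139 = 197$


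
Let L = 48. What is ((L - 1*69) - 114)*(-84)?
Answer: 11340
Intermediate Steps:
((L - 1*69) - 114)*(-84) = ((48 - 1*69) - 114)*(-84) = ((48 - 69) - 114)*(-84) = (-21 - 114)*(-84) = -135*(-84) = 11340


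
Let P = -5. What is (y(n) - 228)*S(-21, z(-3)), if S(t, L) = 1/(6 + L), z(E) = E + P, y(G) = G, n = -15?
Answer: 243/2 ≈ 121.50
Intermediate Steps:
z(E) = -5 + E (z(E) = E - 5 = -5 + E)
(y(n) - 228)*S(-21, z(-3)) = (-15 - 228)/(6 + (-5 - 3)) = -243/(6 - 8) = -243/(-2) = -243*(-½) = 243/2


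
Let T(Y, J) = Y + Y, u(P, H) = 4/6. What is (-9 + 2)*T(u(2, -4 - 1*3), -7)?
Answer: -28/3 ≈ -9.3333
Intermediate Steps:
u(P, H) = 2/3 (u(P, H) = 4*(1/6) = 2/3)
T(Y, J) = 2*Y
(-9 + 2)*T(u(2, -4 - 1*3), -7) = (-9 + 2)*(2*(2/3)) = -7*4/3 = -28/3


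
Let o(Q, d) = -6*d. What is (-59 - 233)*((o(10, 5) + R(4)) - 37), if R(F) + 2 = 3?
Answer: 19272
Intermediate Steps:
R(F) = 1 (R(F) = -2 + 3 = 1)
(-59 - 233)*((o(10, 5) + R(4)) - 37) = (-59 - 233)*((-6*5 + 1) - 37) = -292*((-30 + 1) - 37) = -292*(-29 - 37) = -292*(-66) = 19272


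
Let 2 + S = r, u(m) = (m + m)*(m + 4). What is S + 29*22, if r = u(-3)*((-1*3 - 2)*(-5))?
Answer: 486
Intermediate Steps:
u(m) = 2*m*(4 + m) (u(m) = (2*m)*(4 + m) = 2*m*(4 + m))
r = -150 (r = (2*(-3)*(4 - 3))*((-1*3 - 2)*(-5)) = (2*(-3)*1)*((-3 - 2)*(-5)) = -(-30)*(-5) = -6*25 = -150)
S = -152 (S = -2 - 150 = -152)
S + 29*22 = -152 + 29*22 = -152 + 638 = 486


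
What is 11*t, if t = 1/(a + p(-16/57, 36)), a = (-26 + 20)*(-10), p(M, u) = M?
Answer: 627/3404 ≈ 0.18420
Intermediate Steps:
a = 60 (a = -6*(-10) = 60)
t = 57/3404 (t = 1/(60 - 16/57) = 1/(3404/57) = 57/3404 ≈ 0.016745)
11*t = 11*(57/3404) = 627/3404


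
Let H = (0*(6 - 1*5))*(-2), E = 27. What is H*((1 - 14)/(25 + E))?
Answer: 0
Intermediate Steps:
H = 0 (H = (0*(6 - 5))*(-2) = (0*1)*(-2) = 0*(-2) = 0)
H*((1 - 14)/(25 + E)) = 0*((1 - 14)/(25 + 27)) = 0*(-13/52) = 0*(-13*1/52) = 0*(-¼) = 0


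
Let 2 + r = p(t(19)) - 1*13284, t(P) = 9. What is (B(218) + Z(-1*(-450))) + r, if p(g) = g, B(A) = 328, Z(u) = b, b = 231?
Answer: -12718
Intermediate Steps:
Z(u) = 231
r = -13277 (r = -2 + (9 - 1*13284) = -2 + (9 - 13284) = -2 - 13275 = -13277)
(B(218) + Z(-1*(-450))) + r = (328 + 231) - 13277 = 559 - 13277 = -12718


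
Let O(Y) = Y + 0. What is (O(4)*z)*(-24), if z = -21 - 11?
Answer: 3072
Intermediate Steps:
O(Y) = Y
z = -32
(O(4)*z)*(-24) = (4*(-32))*(-24) = -128*(-24) = 3072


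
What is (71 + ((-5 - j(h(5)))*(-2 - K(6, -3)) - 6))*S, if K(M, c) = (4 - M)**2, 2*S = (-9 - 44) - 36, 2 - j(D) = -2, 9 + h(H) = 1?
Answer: -10591/2 ≈ -5295.5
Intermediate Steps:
h(H) = -8 (h(H) = -9 + 1 = -8)
j(D) = 4 (j(D) = 2 - 1*(-2) = 2 + 2 = 4)
S = -89/2 (S = ((-9 - 44) - 36)/2 = (-53 - 36)/2 = (1/2)*(-89) = -89/2 ≈ -44.500)
(71 + ((-5 - j(h(5)))*(-2 - K(6, -3)) - 6))*S = (71 + ((-5 - 1*4)*(-2 - (-4 + 6)**2) - 6))*(-89/2) = (71 + ((-5 - 4)*(-2 - 1*2**2) - 6))*(-89/2) = (71 + (-9*(-2 - 1*4) - 6))*(-89/2) = (71 + (-9*(-2 - 4) - 6))*(-89/2) = (71 + (-9*(-6) - 6))*(-89/2) = (71 + (54 - 6))*(-89/2) = (71 + 48)*(-89/2) = 119*(-89/2) = -10591/2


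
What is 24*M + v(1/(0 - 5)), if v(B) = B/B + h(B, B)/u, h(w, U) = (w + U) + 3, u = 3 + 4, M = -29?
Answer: -24312/35 ≈ -694.63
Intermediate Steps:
u = 7
h(w, U) = 3 + U + w (h(w, U) = (U + w) + 3 = 3 + U + w)
v(B) = 10/7 + 2*B/7 (v(B) = B/B + (3 + B + B)/7 = 1 + (3 + 2*B)*(⅐) = 1 + (3/7 + 2*B/7) = 10/7 + 2*B/7)
24*M + v(1/(0 - 5)) = 24*(-29) + (10/7 + 2/(7*(0 - 5))) = -696 + (10/7 + (2/7)/(-5)) = -696 + (10/7 + (2/7)*(-⅕)) = -696 + (10/7 - 2/35) = -696 + 48/35 = -24312/35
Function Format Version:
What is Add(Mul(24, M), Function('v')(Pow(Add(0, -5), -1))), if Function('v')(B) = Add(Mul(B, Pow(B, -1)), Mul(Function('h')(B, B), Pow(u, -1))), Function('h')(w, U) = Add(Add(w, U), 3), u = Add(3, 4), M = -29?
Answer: Rational(-24312, 35) ≈ -694.63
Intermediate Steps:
u = 7
Function('h')(w, U) = Add(3, U, w) (Function('h')(w, U) = Add(Add(U, w), 3) = Add(3, U, w))
Function('v')(B) = Add(Rational(10, 7), Mul(Rational(2, 7), B)) (Function('v')(B) = Add(Mul(B, Pow(B, -1)), Mul(Add(3, B, B), Pow(7, -1))) = Add(1, Mul(Add(3, Mul(2, B)), Rational(1, 7))) = Add(1, Add(Rational(3, 7), Mul(Rational(2, 7), B))) = Add(Rational(10, 7), Mul(Rational(2, 7), B)))
Add(Mul(24, M), Function('v')(Pow(Add(0, -5), -1))) = Add(Mul(24, -29), Add(Rational(10, 7), Mul(Rational(2, 7), Pow(Add(0, -5), -1)))) = Add(-696, Add(Rational(10, 7), Mul(Rational(2, 7), Pow(-5, -1)))) = Add(-696, Add(Rational(10, 7), Mul(Rational(2, 7), Rational(-1, 5)))) = Add(-696, Add(Rational(10, 7), Rational(-2, 35))) = Add(-696, Rational(48, 35)) = Rational(-24312, 35)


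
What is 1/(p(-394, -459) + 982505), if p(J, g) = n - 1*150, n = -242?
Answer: 1/982113 ≈ 1.0182e-6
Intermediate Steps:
p(J, g) = -392 (p(J, g) = -242 - 1*150 = -242 - 150 = -392)
1/(p(-394, -459) + 982505) = 1/(-392 + 982505) = 1/982113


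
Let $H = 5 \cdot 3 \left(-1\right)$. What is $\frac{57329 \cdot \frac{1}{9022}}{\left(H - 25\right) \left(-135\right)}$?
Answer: $\frac{57329}{48718800} \approx 0.0011767$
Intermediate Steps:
$H = -15$ ($H = 15 \left(-1\right) = -15$)
$\frac{57329 \cdot \frac{1}{9022}}{\left(H - 25\right) \left(-135\right)} = \frac{57329 \cdot \frac{1}{9022}}{\left(-15 - 25\right) \left(-135\right)} = \frac{57329 \cdot \frac{1}{9022}}{\left(-40\right) \left(-135\right)} = \frac{57329}{9022 \cdot 5400} = \frac{57329}{9022} \cdot \frac{1}{5400} = \frac{57329}{48718800}$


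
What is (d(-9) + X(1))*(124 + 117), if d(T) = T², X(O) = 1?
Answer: 19762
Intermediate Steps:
(d(-9) + X(1))*(124 + 117) = ((-9)² + 1)*(124 + 117) = (81 + 1)*241 = 82*241 = 19762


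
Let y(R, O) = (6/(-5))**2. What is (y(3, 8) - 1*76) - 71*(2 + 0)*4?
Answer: -16064/25 ≈ -642.56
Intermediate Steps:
y(R, O) = 36/25 (y(R, O) = (6*(-1/5))**2 = (-6/5)**2 = 36/25)
(y(3, 8) - 1*76) - 71*(2 + 0)*4 = (36/25 - 1*76) - 71*(2 + 0)*4 = (36/25 - 76) - 142*4 = -1864/25 - 71*8 = -1864/25 - 568 = -16064/25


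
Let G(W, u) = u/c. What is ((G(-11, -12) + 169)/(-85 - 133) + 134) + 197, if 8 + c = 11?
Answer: 71993/218 ≈ 330.24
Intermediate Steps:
c = 3 (c = -8 + 11 = 3)
G(W, u) = u/3
((G(-11, -12) + 169)/(-85 - 133) + 134) + 197 = (((⅓)*(-12) + 169)/(-85 - 133) + 134) + 197 = ((-4 + 169)/(-218) + 134) + 197 = (165*(-1/218) + 134) + 197 = (-165/218 + 134) + 197 = 29047/218 + 197 = 71993/218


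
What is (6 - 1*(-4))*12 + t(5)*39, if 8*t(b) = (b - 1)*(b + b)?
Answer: 315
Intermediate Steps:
t(b) = b*(-1 + b)/4 (t(b) = ((b - 1)*(b + b))/8 = ((-1 + b)*(2*b))/8 = (2*b*(-1 + b))/8 = b*(-1 + b)/4)
(6 - 1*(-4))*12 + t(5)*39 = (6 - 1*(-4))*12 + ((¼)*5*(-1 + 5))*39 = (6 + 4)*12 + ((¼)*5*4)*39 = 10*12 + 5*39 = 120 + 195 = 315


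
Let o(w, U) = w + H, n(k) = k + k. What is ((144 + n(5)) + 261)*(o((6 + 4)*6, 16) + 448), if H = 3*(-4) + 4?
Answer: 207500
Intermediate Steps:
H = -8 (H = -12 + 4 = -8)
n(k) = 2*k
o(w, U) = -8 + w (o(w, U) = w - 8 = -8 + w)
((144 + n(5)) + 261)*(o((6 + 4)*6, 16) + 448) = ((144 + 2*5) + 261)*((-8 + (6 + 4)*6) + 448) = ((144 + 10) + 261)*((-8 + 10*6) + 448) = (154 + 261)*((-8 + 60) + 448) = 415*(52 + 448) = 415*500 = 207500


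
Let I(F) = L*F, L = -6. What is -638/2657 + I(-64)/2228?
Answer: -100294/1479949 ≈ -0.067769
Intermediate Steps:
I(F) = -6*F
-638/2657 + I(-64)/2228 = -638/2657 - 6*(-64)/2228 = -638*1/2657 + 384*(1/2228) = -638/2657 + 96/557 = -100294/1479949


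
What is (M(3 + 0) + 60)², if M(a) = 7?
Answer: 4489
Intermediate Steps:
(M(3 + 0) + 60)² = (7 + 60)² = 67² = 4489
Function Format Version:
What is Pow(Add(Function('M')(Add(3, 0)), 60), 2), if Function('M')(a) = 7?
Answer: 4489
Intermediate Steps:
Pow(Add(Function('M')(Add(3, 0)), 60), 2) = Pow(Add(7, 60), 2) = Pow(67, 2) = 4489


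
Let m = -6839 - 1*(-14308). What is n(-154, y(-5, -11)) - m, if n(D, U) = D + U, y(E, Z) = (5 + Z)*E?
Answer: -7593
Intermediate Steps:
y(E, Z) = E*(5 + Z)
m = 7469 (m = -6839 + 14308 = 7469)
n(-154, y(-5, -11)) - m = (-154 - 5*(5 - 11)) - 1*7469 = (-154 - 5*(-6)) - 7469 = (-154 + 30) - 7469 = -124 - 7469 = -7593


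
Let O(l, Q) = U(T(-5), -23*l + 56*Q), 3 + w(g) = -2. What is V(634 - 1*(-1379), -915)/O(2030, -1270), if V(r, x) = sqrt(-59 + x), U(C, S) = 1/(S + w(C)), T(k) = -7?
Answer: -117815*I*sqrt(974) ≈ -3.6769e+6*I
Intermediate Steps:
w(g) = -5 (w(g) = -3 - 2 = -5)
U(C, S) = 1/(-5 + S) (U(C, S) = 1/(S - 5) = 1/(-5 + S))
O(l, Q) = 1/(-5 - 23*l + 56*Q) (O(l, Q) = 1/(-5 + (-23*l + 56*Q)) = 1/(-5 - 23*l + 56*Q))
V(634 - 1*(-1379), -915)/O(2030, -1270) = sqrt(-59 - 915)/((-1/(5 - 56*(-1270) + 23*2030))) = sqrt(-974)/((-1/(5 + 71120 + 46690))) = (I*sqrt(974))/((-1/117815)) = (I*sqrt(974))/((-1*1/117815)) = (I*sqrt(974))/(-1/117815) = (I*sqrt(974))*(-117815) = -117815*I*sqrt(974)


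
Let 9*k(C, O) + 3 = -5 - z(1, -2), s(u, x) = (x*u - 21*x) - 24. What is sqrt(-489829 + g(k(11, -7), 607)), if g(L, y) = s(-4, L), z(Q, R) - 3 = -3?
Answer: I*sqrt(4408477)/3 ≈ 699.88*I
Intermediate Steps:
z(Q, R) = 0 (z(Q, R) = 3 - 3 = 0)
s(u, x) = -24 - 21*x + u*x (s(u, x) = (u*x - 21*x) - 24 = (-21*x + u*x) - 24 = -24 - 21*x + u*x)
k(C, O) = -8/9 (k(C, O) = -1/3 + (-5 - 1*0)/9 = -1/3 + (-5 + 0)/9 = -1/3 + (1/9)*(-5) = -1/3 - 5/9 = -8/9)
g(L, y) = -24 - 25*L (g(L, y) = -24 - 21*L - 4*L = -24 - 25*L)
sqrt(-489829 + g(k(11, -7), 607)) = sqrt(-489829 + (-24 - 25*(-8/9))) = sqrt(-489829 + (-24 + 200/9)) = sqrt(-489829 - 16/9) = sqrt(-4408477/9) = I*sqrt(4408477)/3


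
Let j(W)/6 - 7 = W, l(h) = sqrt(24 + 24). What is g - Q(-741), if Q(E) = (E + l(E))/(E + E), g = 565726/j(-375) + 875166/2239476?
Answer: -52811242273/206031792 + 2*sqrt(3)/741 ≈ -256.32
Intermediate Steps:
l(h) = 4*sqrt(3) (l(h) = sqrt(48) = 4*sqrt(3))
j(W) = 42 + 6*W
g = -52708226377/206031792 (g = 565726/(42 + 6*(-375)) + 875166/2239476 = 565726/(42 - 2250) + 875166*(1/2239476) = 565726/(-2208) + 145861/373246 = 565726*(-1/2208) + 145861/373246 = -282863/1104 + 145861/373246 = -52708226377/206031792 ≈ -255.83)
Q(E) = (E + 4*sqrt(3))/(2*E) (Q(E) = (E + 4*sqrt(3))/(E + E) = (E + 4*sqrt(3))/((2*E)) = (E + 4*sqrt(3))*(1/(2*E)) = (E + 4*sqrt(3))/(2*E))
g - Q(-741) = -52708226377/206031792 - (-741 + 4*sqrt(3))/(2*(-741)) = -52708226377/206031792 - (-1)*(-741 + 4*sqrt(3))/(2*741) = -52708226377/206031792 - (1/2 - 2*sqrt(3)/741) = -52708226377/206031792 + (-1/2 + 2*sqrt(3)/741) = -52811242273/206031792 + 2*sqrt(3)/741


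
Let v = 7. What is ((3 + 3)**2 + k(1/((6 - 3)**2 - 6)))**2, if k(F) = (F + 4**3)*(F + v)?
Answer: 20884900/81 ≈ 2.5784e+5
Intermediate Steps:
k(F) = (7 + F)*(64 + F) (k(F) = (F + 4**3)*(F + 7) = (F + 64)*(7 + F) = (64 + F)*(7 + F) = (7 + F)*(64 + F))
((3 + 3)**2 + k(1/((6 - 3)**2 - 6)))**2 = ((3 + 3)**2 + (448 + (1/((6 - 3)**2 - 6))**2 + 71/((6 - 3)**2 - 6)))**2 = (6**2 + (448 + (1/(3**2 - 6))**2 + 71/(3**2 - 6)))**2 = (36 + (448 + (1/(9 - 6))**2 + 71/(9 - 6)))**2 = (36 + (448 + (1/3)**2 + 71/3))**2 = (36 + (448 + (1/3)**2 + 71*(1/3)))**2 = (36 + (448 + 1/9 + 71/3))**2 = (36 + 4246/9)**2 = (4570/9)**2 = 20884900/81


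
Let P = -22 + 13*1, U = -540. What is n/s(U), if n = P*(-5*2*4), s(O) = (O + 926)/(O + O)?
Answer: -194400/193 ≈ -1007.3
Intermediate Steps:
P = -9 (P = -22 + 13 = -9)
s(O) = (926 + O)/(2*O) (s(O) = (926 + O)/((2*O)) = (926 + O)*(1/(2*O)) = (926 + O)/(2*O))
n = 360 (n = -9*(-5*2)*4 = -(-90)*4 = -9*(-40) = 360)
n/s(U) = 360/(((1/2)*(926 - 540)/(-540))) = 360/(((1/2)*(-1/540)*386)) = 360/(-193/540) = 360*(-540/193) = -194400/193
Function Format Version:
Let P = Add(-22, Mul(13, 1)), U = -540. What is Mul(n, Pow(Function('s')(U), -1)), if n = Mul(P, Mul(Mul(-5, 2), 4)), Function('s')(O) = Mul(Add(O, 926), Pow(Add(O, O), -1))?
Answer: Rational(-194400, 193) ≈ -1007.3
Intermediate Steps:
P = -9 (P = Add(-22, 13) = -9)
Function('s')(O) = Mul(Rational(1, 2), Pow(O, -1), Add(926, O)) (Function('s')(O) = Mul(Add(926, O), Pow(Mul(2, O), -1)) = Mul(Add(926, O), Mul(Rational(1, 2), Pow(O, -1))) = Mul(Rational(1, 2), Pow(O, -1), Add(926, O)))
n = 360 (n = Mul(-9, Mul(Mul(-5, 2), 4)) = Mul(-9, Mul(-10, 4)) = Mul(-9, -40) = 360)
Mul(n, Pow(Function('s')(U), -1)) = Mul(360, Pow(Mul(Rational(1, 2), Pow(-540, -1), Add(926, -540)), -1)) = Mul(360, Pow(Mul(Rational(1, 2), Rational(-1, 540), 386), -1)) = Mul(360, Pow(Rational(-193, 540), -1)) = Mul(360, Rational(-540, 193)) = Rational(-194400, 193)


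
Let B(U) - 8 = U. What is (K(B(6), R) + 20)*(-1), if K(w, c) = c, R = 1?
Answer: -21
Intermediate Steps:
B(U) = 8 + U
(K(B(6), R) + 20)*(-1) = (1 + 20)*(-1) = 21*(-1) = -21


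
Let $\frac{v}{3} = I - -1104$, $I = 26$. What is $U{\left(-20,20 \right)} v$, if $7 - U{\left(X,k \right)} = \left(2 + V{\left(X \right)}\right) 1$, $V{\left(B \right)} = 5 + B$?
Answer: $67800$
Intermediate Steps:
$v = 3390$ ($v = 3 \left(26 - -1104\right) = 3 \left(26 + 1104\right) = 3 \cdot 1130 = 3390$)
$U{\left(X,k \right)} = - X$ ($U{\left(X,k \right)} = 7 - \left(2 + \left(5 + X\right)\right) 1 = 7 - \left(7 + X\right) 1 = 7 - \left(7 + X\right) = - X$)
$U{\left(-20,20 \right)} v = \left(-1\right) \left(-20\right) 3390 = 20 \cdot 3390 = 67800$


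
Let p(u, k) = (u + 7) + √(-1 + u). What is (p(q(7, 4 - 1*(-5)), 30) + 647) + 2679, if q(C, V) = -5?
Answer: 3328 + I*√6 ≈ 3328.0 + 2.4495*I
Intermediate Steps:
p(u, k) = 7 + u + √(-1 + u) (p(u, k) = (7 + u) + √(-1 + u) = 7 + u + √(-1 + u))
(p(q(7, 4 - 1*(-5)), 30) + 647) + 2679 = ((7 - 5 + √(-1 - 5)) + 647) + 2679 = ((7 - 5 + √(-6)) + 647) + 2679 = ((7 - 5 + I*√6) + 647) + 2679 = ((2 + I*√6) + 647) + 2679 = (649 + I*√6) + 2679 = 3328 + I*√6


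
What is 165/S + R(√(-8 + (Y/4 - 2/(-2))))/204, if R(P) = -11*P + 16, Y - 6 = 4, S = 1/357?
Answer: 3004159/51 - 11*I*√2/136 ≈ 58905.0 - 0.11438*I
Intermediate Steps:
S = 1/357 ≈ 0.0028011
Y = 10 (Y = 6 + 4 = 10)
R(P) = 16 - 11*P
165/S + R(√(-8 + (Y/4 - 2/(-2))))/204 = 165/(1/357) + (16 - 11*√(-8 + (10/4 - 2/(-2))))/204 = 165*357 + (16 - 11*√(-8 + (10*(¼) - 2*(-½))))*(1/204) = 58905 + (16 - 11*√(-8 + (5/2 + 1)))*(1/204) = 58905 + (16 - 11*√(-8 + 7/2))*(1/204) = 58905 + (16 - 33*I*√2/2)*(1/204) = 58905 + (4/51 - 11*I*√2/136) = 3004159/51 - 11*I*√2/136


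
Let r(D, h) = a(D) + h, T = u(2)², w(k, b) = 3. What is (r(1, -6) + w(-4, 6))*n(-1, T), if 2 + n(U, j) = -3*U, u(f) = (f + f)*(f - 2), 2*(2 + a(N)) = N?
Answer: -9/2 ≈ -4.5000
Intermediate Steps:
a(N) = -2 + N/2
u(f) = 2*f*(-2 + f) (u(f) = (2*f)*(-2 + f) = 2*f*(-2 + f))
T = 0 (T = (2*2*(-2 + 2))² = (2*2*0)² = 0² = 0)
r(D, h) = -2 + h + D/2 (r(D, h) = (-2 + D/2) + h = -2 + h + D/2)
n(U, j) = -2 - 3*U
(r(1, -6) + w(-4, 6))*n(-1, T) = ((-2 - 6 + (½)*1) + 3)*(-2 - 3*(-1)) = ((-2 - 6 + ½) + 3)*(-2 + 3) = (-15/2 + 3)*1 = -9/2*1 = -9/2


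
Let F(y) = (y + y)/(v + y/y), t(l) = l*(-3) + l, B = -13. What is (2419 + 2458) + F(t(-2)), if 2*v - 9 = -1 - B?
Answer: 112187/23 ≈ 4877.7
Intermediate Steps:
t(l) = -2*l (t(l) = -3*l + l = -2*l)
v = 21/2 (v = 9/2 + (-1 - 1*(-13))/2 = 9/2 + (-1 + 13)/2 = 9/2 + (1/2)*12 = 9/2 + 6 = 21/2 ≈ 10.500)
F(y) = 4*y/23 (F(y) = (y + y)/(21/2 + y/y) = (2*y)/(21/2 + 1) = (2*y)/(23/2) = (2*y)*(2/23) = 4*y/23)
(2419 + 2458) + F(t(-2)) = (2419 + 2458) + 4*(-2*(-2))/23 = 4877 + (4/23)*4 = 4877 + 16/23 = 112187/23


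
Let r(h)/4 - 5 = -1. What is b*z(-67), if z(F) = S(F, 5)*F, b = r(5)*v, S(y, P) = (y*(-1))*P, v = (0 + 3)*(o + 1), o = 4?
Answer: -5386800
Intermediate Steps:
v = 15 (v = (0 + 3)*(4 + 1) = 3*5 = 15)
S(y, P) = -P*y (S(y, P) = (-y)*P = -P*y)
r(h) = 16 (r(h) = 20 + 4*(-1) = 20 - 4 = 16)
b = 240 (b = 16*15 = 240)
z(F) = -5*F² (z(F) = (-1*5*F)*F = (-5*F)*F = -5*F²)
b*z(-67) = 240*(-5*(-67)²) = 240*(-5*4489) = 240*(-22445) = -5386800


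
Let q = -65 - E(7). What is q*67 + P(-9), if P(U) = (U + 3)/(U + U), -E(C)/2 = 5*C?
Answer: 1006/3 ≈ 335.33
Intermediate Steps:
E(C) = -10*C
P(U) = (3 + U)/(2*U) (P(U) = (3 + U)/((2*U)) = (3 + U)*(1/(2*U)) = (3 + U)/(2*U))
q = 5 (q = -65 - (-10)*7 = -65 - 1*(-70) = -65 + 70 = 5)
q*67 + P(-9) = 5*67 + (½)*(3 - 9)/(-9) = 335 + (½)*(-⅑)*(-6) = 335 + ⅓ = 1006/3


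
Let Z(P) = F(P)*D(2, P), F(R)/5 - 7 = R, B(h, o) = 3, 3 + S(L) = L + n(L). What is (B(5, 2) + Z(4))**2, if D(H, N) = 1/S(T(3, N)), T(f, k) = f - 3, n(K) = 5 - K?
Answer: 3721/4 ≈ 930.25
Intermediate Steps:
T(f, k) = -3 + f
S(L) = 2 (S(L) = -3 + (L + (5 - L)) = -3 + 5 = 2)
D(H, N) = 1/2
F(R) = 35 + 5*R
Z(P) = 35/2 + 5*P/2 (Z(P) = (35 + 5*P)*(1/2) = 35/2 + 5*P/2)
(B(5, 2) + Z(4))**2 = (3 + (35/2 + (5/2)*4))**2 = (3 + (35/2 + 10))**2 = (3 + 55/2)**2 = (61/2)**2 = 3721/4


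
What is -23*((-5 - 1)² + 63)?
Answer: -2277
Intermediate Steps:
-23*((-5 - 1)² + 63) = -23*((-6)² + 63) = -23*(36 + 63) = -23*99 = -2277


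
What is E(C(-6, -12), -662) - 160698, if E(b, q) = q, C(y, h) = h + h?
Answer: -161360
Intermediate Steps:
C(y, h) = 2*h
E(C(-6, -12), -662) - 160698 = -662 - 160698 = -161360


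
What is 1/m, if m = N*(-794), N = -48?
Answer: 1/38112 ≈ 2.6238e-5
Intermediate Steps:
m = 38112 (m = -48*(-794) = 38112)
1/m = 1/38112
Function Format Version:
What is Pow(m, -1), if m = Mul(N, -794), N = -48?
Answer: Rational(1, 38112) ≈ 2.6238e-5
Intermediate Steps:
m = 38112 (m = Mul(-48, -794) = 38112)
Pow(m, -1) = Pow(38112, -1) = Rational(1, 38112)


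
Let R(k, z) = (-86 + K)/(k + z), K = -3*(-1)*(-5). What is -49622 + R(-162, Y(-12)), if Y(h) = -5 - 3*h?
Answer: -6500381/131 ≈ -49621.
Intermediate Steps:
K = -15 (K = 3*(-5) = -15)
R(k, z) = -101/(k + z) (R(k, z) = (-86 - 15)/(k + z) = -101/(k + z))
-49622 + R(-162, Y(-12)) = -49622 - 101/(-162 + (-5 - 3*(-12))) = -49622 - 101/(-162 + (-5 + 36)) = -49622 - 101/(-162 + 31) = -49622 - 101/(-131) = -49622 - 101*(-1/131) = -49622 + 101/131 = -6500381/131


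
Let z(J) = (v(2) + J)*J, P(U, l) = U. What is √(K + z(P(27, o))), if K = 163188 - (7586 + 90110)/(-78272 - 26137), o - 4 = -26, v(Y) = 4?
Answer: √22075135474169/11601 ≈ 405.00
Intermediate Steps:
o = -22 (o = 4 - 26 = -22)
z(J) = J*(4 + J) (z(J) = (4 + J)*J = J*(4 + J))
K = 17038393588/104409 (K = 163188 - 97696/(-104409) = 163188 - 97696*(-1)/104409 = 163188 - 1*(-97696/104409) = 163188 + 97696/104409 = 17038393588/104409 ≈ 1.6319e+5)
√(K + z(P(27, o))) = √(17038393588/104409 + 27*(4 + 27)) = √(17038393588/104409 + 27*31) = √(17038393588/104409 + 837) = √(17125783921/104409) = √22075135474169/11601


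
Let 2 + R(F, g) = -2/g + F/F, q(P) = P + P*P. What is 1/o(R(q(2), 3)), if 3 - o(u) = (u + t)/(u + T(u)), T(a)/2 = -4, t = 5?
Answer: 29/97 ≈ 0.29897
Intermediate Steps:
T(a) = -8 (T(a) = 2*(-4) = -8)
q(P) = P + P²
R(F, g) = -1 - 2/g (R(F, g) = -2 + (-2/g + F/F) = -2 + (-2/g + 1) = -2 + (1 - 2/g) = -1 - 2/g)
o(u) = 3 - (5 + u)/(-8 + u) (o(u) = 3 - (u + 5)/(u - 8) = 3 - (5 + u)/(-8 + u))
1/o(R(q(2), 3)) = 1/((-29 + 2*((-2 - 1*3)/3))/(-8 + (-2 - 1*3)/3)) = 1/((-29 + 2*((-2 - 3)/3))/(-8 + (-2 - 3)/3)) = 1/((-29 + 2*((⅓)*(-5)))/(-8 + (⅓)*(-5))) = 1/((-29 + 2*(-5/3))/(-8 - 5/3)) = 1/((-29 - 10/3)/(-29/3)) = 1/(-3/29*(-97/3)) = 1/(97/29) = 29/97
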